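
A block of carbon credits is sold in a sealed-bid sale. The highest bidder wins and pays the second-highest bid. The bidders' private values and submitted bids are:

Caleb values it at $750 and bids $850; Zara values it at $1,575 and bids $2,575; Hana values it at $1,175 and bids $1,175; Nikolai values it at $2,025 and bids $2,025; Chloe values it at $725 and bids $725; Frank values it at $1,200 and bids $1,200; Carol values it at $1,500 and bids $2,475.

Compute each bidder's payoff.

Bids in descending order: Zara $2,575, then Carol $2,475, then Nikolai $2,025, then Frank $1,200, then Hana $1,175, then Caleb $850, then Chloe $725.
Zara has the top bid and wins; the price is the second-highest bid, $2,475.
Zara's payoff = $1,575 − $2,475 = -$900. All other bidders lose, so their payoff is 0.

Payoffs: Caleb $0, Zara -$900, Hana $0, Nikolai $0, Chloe $0, Frank $0, Carol $0.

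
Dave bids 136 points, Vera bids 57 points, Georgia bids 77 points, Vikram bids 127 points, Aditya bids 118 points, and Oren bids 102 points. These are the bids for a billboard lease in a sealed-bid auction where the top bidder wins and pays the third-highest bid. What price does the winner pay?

Ordered from highest: Dave 136 points, then Vikram 127 points, then Aditya 118 points, then Oren 102 points, then Georgia 77 points, then Vera 57 points.
Dave is the highest bidder, so Dave wins.
Under the third-price rule, the price is the third-highest bid: 118 points.

Price paid: 118 points.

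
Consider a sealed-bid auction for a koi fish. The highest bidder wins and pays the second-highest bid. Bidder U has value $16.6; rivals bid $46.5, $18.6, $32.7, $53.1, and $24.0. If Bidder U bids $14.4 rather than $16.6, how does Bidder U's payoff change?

$0.0

The highest competing bid is $53.1.
Bidding truthfully at $16.6: the top bid is $53.1 (a rival), so Bidder U loses. Payoff = $0.0.
Bidding $14.4: the top bid is $53.1 (a rival), so Bidder U loses. Payoff = $0.0.
Change = $0.0 − $0.0 = $0.0.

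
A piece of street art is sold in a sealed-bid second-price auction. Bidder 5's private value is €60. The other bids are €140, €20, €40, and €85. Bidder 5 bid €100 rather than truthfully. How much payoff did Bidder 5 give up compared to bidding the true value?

The highest competing bid is €140.
Bidding truthfully at €60: the top bid is €140 (a rival), so Bidder 5 loses. Payoff = €0.
Bidding €100: the top bid is €140 (a rival), so Bidder 5 loses. Payoff = €0.
Regret = truthful payoff − actual payoff = €0 − €0 = €0.

€0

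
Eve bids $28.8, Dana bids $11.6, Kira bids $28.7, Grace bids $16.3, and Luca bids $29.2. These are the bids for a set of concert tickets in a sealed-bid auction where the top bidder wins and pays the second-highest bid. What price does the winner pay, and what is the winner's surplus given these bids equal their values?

The winner pays $28.8 for a surplus of $0.4.

Ordered from highest: Luca $29.2 > Eve $28.8 > Kira $28.7 > Grace $16.3 > Dana $11.6.
Luca is the highest bidder, so Luca wins.
Under the second-price rule, the price is the second-highest bid: $28.8.
Surplus = $29.2 − $28.8 = $0.4.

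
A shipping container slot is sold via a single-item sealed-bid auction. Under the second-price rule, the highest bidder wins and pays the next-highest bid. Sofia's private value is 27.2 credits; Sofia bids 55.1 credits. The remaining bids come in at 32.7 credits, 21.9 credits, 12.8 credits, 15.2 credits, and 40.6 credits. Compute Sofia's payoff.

Payoff = -13.4 credits.

Highest competing bid: 40.6 credits.
Sofia's bid 55.1 credits is the highest overall, so Sofia wins and pays the second-highest bid, 40.6 credits.
Payoff = value − price = 27.2 credits − 40.6 credits = -13.4 credits.
Overbidding won the item at a price above value — truthful bidding would have avoided this loss.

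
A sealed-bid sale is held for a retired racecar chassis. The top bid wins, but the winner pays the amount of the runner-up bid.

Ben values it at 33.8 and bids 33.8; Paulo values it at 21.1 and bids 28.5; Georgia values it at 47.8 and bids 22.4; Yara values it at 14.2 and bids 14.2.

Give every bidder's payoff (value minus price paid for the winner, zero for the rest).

Ben 5.3, Paulo 0.0, Georgia 0.0, Yara 0.0.

Ordered from highest: Ben 33.8 > Paulo 28.5 > Georgia 22.4 > Yara 14.2.
Ben has the top bid and wins; the price is the second-highest bid, 28.5.
Ben's payoff = 33.8 − 28.5 = 5.3. All other bidders lose, so their payoff is 0.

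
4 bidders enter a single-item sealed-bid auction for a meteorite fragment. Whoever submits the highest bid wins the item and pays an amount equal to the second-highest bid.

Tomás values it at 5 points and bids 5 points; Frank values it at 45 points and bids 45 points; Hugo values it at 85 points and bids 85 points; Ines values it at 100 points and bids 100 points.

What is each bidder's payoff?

Payoffs: Tomás 0 points, Frank 0 points, Hugo 0 points, Ines 15 points.

Bids in descending order: Ines 100 points, then Hugo 85 points, then Frank 45 points, then Tomás 5 points.
Ines has the top bid and wins; the price is the second-highest bid, 85 points.
Ines's payoff = 100 points − 85 points = 15 points. All other bidders lose, so their payoff is 0.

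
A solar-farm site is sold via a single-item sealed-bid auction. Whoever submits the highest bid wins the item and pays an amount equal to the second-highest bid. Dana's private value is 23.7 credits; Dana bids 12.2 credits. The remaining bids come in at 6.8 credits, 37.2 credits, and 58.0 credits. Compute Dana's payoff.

Dana's payoff: 0.0 credits.

Highest competing bid: 58.0 credits.
Dana's bid 12.2 credits is not the highest, so Dana loses, pays nothing, and earns zero payoff.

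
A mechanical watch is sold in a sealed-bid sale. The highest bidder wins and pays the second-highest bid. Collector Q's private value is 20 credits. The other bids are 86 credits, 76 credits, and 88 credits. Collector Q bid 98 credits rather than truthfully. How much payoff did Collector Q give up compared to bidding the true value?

68 credits

The highest competing bid is 88 credits.
Bidding truthfully at 20 credits: the top bid is 88 credits (a rival), so Collector Q loses. Payoff = 0 credits.
Bidding 98 credits: Collector Q has the top bid, wins, and pays the second-highest bid 88 credits. Payoff = 20 credits − 88 credits = -68 credits.
Regret = truthful payoff − actual payoff = 0 credits − -68 credits = 68 credits.
This is the dominant-strategy logic: truthful bidding weakly beats any alternative.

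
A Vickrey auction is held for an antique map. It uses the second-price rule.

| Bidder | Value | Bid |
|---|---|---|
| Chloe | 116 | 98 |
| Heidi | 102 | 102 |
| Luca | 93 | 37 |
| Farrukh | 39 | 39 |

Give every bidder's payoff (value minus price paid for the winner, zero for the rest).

Ordered from highest: Heidi 102, then Chloe 98, then Farrukh 39, then Luca 37.
Heidi has the top bid and wins; the price is the second-highest bid, 98.
Heidi's payoff = 102 − 98 = 4. All other bidders lose, so their payoff is 0.

Payoffs: Chloe 0, Heidi 4, Luca 0, Farrukh 0.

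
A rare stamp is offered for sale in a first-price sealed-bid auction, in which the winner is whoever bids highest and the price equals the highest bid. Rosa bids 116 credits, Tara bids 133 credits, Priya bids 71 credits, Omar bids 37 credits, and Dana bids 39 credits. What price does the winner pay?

Ordered from highest: Tara 133 credits; Rosa 116 credits; Priya 71 credits; Dana 39 credits; Omar 37 credits.
Tara is the highest bidder, so Tara wins.
Under the first-price rule, the price is the highest bid: 133 credits.

The winner pays 133 credits.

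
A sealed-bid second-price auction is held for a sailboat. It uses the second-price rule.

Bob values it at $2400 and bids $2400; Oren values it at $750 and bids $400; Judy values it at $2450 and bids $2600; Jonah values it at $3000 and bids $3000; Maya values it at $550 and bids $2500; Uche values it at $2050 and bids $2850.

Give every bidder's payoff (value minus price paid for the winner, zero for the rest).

Bob $0, Oren $0, Judy $0, Jonah $150, Maya $0, Uche $0.

Ordered from highest: Jonah $3000 > Uche $2850 > Judy $2600 > Maya $2500 > Bob $2400 > Oren $400.
Jonah has the top bid and wins; the price is the second-highest bid, $2850.
Jonah's payoff = $3000 − $2850 = $150. All other bidders lose, so their payoff is 0.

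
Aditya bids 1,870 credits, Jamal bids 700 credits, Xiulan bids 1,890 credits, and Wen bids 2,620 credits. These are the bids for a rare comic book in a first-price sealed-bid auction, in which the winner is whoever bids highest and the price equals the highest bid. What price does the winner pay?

Bids in descending order: Wen 2,620 credits, then Xiulan 1,890 credits, then Aditya 1,870 credits, then Jamal 700 credits.
Wen is the highest bidder, so Wen wins.
Under the first-price rule, the price is the highest bid: 2,620 credits.

The winner pays 2,620 credits.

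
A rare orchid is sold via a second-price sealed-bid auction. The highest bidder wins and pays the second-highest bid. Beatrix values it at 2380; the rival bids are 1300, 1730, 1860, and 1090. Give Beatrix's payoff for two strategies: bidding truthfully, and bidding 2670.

The highest competing bid is 1860.
Bidding truthfully at 2380: Beatrix has the top bid, wins, and pays the second-highest bid 1860. Payoff = 2380 − 1860 = 520.
Bidding 2670: Beatrix has the top bid, wins, and pays the second-highest bid 1860. Payoff = 2380 − 1860 = 520.

(a) 520  (b) 520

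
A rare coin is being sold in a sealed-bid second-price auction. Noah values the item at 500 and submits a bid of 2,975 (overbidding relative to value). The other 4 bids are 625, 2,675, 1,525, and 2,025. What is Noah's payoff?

Highest competing bid: 2,675.
Noah's bid 2,975 is the highest overall, so Noah wins and pays the second-highest bid, 2,675.
Payoff = value − price = 500 − 2,675 = -2,175.

Noah's payoff: -2,175.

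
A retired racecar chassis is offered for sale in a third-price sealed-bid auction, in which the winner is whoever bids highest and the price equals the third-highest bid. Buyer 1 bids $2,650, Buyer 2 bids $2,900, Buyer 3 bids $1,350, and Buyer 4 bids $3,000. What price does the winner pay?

The winner pays $2,650.

Ranking the bids: Buyer 4 $3,000 > Buyer 2 $2,900 > Buyer 1 $2,650 > Buyer 3 $1,350.
Buyer 4 is the highest bidder, so Buyer 4 wins.
Under the third-price rule, the price is the third-highest bid: $2,650.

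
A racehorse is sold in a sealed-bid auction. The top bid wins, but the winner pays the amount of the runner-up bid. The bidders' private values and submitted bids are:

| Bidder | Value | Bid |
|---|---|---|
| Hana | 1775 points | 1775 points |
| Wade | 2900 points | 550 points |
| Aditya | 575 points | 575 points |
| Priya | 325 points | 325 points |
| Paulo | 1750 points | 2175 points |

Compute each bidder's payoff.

Ranking the bids: Paulo 2175 points > Hana 1775 points > Aditya 575 points > Wade 550 points > Priya 325 points.
Paulo has the top bid and wins; the price is the second-highest bid, 1775 points.
Paulo's payoff = 1750 points − 1775 points = -25 points. All other bidders lose, so their payoff is 0.

Hana 0 points, Wade 0 points, Aditya 0 points, Priya 0 points, Paulo -25 points.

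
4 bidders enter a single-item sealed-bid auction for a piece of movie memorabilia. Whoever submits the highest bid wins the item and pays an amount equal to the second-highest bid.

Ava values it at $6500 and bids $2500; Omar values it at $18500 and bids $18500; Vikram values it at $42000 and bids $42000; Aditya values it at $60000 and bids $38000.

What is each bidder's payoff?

Payoffs: Ava $0, Omar $0, Vikram $4000, Aditya $0.

Ranking the bids: Vikram $42000, then Aditya $38000, then Omar $18500, then Ava $2500.
Vikram has the top bid and wins; the price is the second-highest bid, $38000.
Vikram's payoff = $42000 − $38000 = $4000. All other bidders lose, so their payoff is 0.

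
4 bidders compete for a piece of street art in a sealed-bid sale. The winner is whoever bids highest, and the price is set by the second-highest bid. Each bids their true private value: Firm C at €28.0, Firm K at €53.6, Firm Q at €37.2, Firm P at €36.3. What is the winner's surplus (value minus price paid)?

Sorted high to low: Firm K €53.6; Firm Q €37.2; Firm P €36.3; Firm C €28.0.
Firm K wins with the top bid and pays the second-highest, €37.2.
Surplus = €53.6 − €37.2 = €16.4.

Winner's surplus: €16.4.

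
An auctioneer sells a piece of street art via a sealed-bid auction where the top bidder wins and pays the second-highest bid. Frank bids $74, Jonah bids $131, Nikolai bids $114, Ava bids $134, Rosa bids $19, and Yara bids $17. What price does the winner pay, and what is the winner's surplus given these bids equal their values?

The winner pays $131 for a surplus of $3.

Ordered from highest: Ava $134 > Jonah $131 > Nikolai $114 > Frank $74 > Rosa $19 > Yara $17.
Ava is the highest bidder, so Ava wins.
Under the second-price rule, the price is the second-highest bid: $131.
Surplus = $134 − $131 = $3.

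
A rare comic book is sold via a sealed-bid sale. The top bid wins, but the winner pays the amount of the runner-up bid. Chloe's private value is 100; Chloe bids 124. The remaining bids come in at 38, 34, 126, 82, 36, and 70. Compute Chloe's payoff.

Chloe's payoff: 0.

Highest competing bid: 126.
Chloe's bid 124 is not the highest, so Chloe loses, pays nothing, and earns zero payoff.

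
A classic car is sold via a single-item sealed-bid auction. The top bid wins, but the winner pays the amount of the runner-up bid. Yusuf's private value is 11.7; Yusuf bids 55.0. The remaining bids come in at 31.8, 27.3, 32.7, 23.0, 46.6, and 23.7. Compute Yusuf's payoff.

Highest competing bid: 46.6.
Yusuf's bid 55.0 is the highest overall, so Yusuf wins and pays the second-highest bid, 46.6.
Payoff = value − price = 11.7 − 46.6 = -34.9.

Payoff = -34.9.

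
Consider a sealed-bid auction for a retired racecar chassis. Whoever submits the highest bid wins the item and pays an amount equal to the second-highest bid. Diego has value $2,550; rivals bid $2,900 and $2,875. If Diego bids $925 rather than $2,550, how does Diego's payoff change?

The highest competing bid is $2,900.
Bidding truthfully at $2,550: the top bid is $2,900 (a rival), so Diego loses. Payoff = $0.
Bidding $925: the top bid is $2,900 (a rival), so Diego loses. Payoff = $0.
Change = $0 − $0 = $0.
The bid only affects whether you win, not the price — here both bids land on the same side of the top rival bid, so the deviation is payoff-neutral.

$0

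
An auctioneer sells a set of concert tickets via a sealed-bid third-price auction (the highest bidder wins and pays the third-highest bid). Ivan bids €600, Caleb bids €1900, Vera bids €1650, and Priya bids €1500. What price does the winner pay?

The winner pays €1500.

Bids in descending order: Caleb €1900; Vera €1650; Priya €1500; Ivan €600.
Caleb is the highest bidder, so Caleb wins.
Under the third-price rule, the price is the third-highest bid: €1500.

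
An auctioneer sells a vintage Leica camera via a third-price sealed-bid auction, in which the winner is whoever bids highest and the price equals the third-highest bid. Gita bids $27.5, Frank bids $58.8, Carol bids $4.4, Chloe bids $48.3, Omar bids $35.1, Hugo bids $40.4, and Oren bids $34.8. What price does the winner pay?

Sorted high to low: Frank $58.8, then Chloe $48.3, then Hugo $40.4, then Omar $35.1, then Oren $34.8, then Gita $27.5, then Carol $4.4.
Frank is the highest bidder, so Frank wins.
Under the third-price rule, the price is the third-highest bid: $40.4.

$40.4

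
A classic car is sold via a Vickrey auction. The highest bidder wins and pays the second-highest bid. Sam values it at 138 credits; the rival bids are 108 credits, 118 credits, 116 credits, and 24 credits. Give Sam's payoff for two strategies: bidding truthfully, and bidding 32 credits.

(a) 20 credits  (b) 0 credits

The highest competing bid is 118 credits.
Bidding truthfully at 138 credits: Sam has the top bid, wins, and pays the second-highest bid 118 credits. Payoff = 138 credits − 118 credits = 20 credits.
Bidding 32 credits: the top bid is 118 credits (a rival), so Sam loses. Payoff = 0 credits.
This is the dominant-strategy logic: truthful bidding weakly beats any alternative.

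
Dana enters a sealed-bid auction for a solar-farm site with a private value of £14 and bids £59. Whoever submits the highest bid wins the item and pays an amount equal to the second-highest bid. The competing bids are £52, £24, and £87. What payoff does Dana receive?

Dana's payoff: £0.

Highest competing bid: £87.
Dana's bid £59 is not the highest, so Dana loses, pays nothing, and earns zero payoff.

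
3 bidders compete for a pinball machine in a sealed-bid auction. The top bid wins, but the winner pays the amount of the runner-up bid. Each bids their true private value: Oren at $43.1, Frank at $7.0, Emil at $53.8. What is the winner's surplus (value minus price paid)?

Surplus = $10.7.

Bids in descending order: Emil $53.8 > Oren $43.1 > Frank $7.0.
Emil wins with the top bid and pays the second-highest, $43.1.
Surplus = $53.8 − $43.1 = $10.7.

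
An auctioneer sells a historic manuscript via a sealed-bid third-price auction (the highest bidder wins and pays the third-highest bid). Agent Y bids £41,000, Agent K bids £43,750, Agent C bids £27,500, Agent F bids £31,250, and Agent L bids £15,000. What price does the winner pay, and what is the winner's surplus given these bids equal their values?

The winner pays £31,250 for a surplus of £12,500.

Ordered from highest: Agent K £43,750 > Agent Y £41,000 > Agent F £31,250 > Agent C £27,500 > Agent L £15,000.
Agent K is the highest bidder, so Agent K wins.
Under the third-price rule, the price is the third-highest bid: £31,250.
Surplus = £43,750 − £31,250 = £12,500.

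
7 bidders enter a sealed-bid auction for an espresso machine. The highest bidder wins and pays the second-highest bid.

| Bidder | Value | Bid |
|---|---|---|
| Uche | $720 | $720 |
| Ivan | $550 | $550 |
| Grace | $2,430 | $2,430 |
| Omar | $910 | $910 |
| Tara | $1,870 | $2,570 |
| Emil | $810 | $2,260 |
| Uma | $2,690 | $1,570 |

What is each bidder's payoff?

Payoffs: Uche $0, Ivan $0, Grace $0, Omar $0, Tara -$560, Emil $0, Uma $0.

Ordered from highest: Tara $2,570, then Grace $2,430, then Emil $2,260, then Uma $1,570, then Omar $910, then Uche $720, then Ivan $550.
Tara has the top bid and wins; the price is the second-highest bid, $2,430.
Tara's payoff = $1,870 − $2,430 = -$560. All other bidders lose, so their payoff is 0.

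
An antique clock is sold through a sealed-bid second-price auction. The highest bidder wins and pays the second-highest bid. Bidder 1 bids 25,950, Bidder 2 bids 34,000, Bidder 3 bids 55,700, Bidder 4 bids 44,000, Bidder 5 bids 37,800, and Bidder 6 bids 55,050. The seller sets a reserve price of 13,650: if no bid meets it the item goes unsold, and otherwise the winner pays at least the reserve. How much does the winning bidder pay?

Price paid: 55,050.

Sorted high to low: Bidder 3 55,700, then Bidder 6 55,050, then Bidder 4 44,000, then Bidder 5 37,800, then Bidder 2 34,000, then Bidder 1 25,950.
Bidder 3 has the highest bid, so Bidder 3 wins.
The second-highest bid is 55,050, which exceeds the reserve, so that sets the price.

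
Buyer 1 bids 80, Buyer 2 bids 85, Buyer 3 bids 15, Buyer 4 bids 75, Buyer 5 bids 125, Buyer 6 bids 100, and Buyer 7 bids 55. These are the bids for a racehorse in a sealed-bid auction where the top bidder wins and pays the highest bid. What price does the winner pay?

Ranking the bids: Buyer 5 125; Buyer 6 100; Buyer 2 85; Buyer 1 80; Buyer 4 75; Buyer 7 55; Buyer 3 15.
Buyer 5 is the highest bidder, so Buyer 5 wins.
Under the first-price rule, the price is the highest bid: 125.

Price paid: 125.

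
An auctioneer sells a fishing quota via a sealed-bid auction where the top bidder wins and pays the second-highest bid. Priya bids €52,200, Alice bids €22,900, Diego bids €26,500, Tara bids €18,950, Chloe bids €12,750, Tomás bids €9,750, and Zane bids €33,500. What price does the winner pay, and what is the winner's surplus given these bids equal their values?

The winner pays €33,500 for a surplus of €18,700.

Ranking the bids: Priya €52,200, then Zane €33,500, then Diego €26,500, then Alice €22,900, then Tara €18,950, then Chloe €12,750, then Tomás €9,750.
Priya is the highest bidder, so Priya wins.
Under the second-price rule, the price is the second-highest bid: €33,500.
Surplus = €52,200 − €33,500 = €18,700.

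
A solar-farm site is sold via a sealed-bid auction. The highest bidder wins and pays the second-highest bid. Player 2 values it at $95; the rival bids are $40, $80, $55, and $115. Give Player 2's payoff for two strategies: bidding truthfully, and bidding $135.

(a) $0  (b) -$20

The highest competing bid is $115.
Bidding truthfully at $95: the top bid is $115 (a rival), so Player 2 loses. Payoff = $0.
Bidding $135: Player 2 has the top bid, wins, and pays the second-highest bid $115. Payoff = $95 − $115 = -$20.
Deviating from a truthful bid can only lose payoff in a second-price auction — never gain.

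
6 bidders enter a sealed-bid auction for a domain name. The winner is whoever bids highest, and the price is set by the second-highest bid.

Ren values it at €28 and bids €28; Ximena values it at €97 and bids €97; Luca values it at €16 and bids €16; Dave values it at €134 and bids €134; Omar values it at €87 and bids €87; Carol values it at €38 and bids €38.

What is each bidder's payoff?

Payoffs: Ren €0, Ximena €0, Luca €0, Dave €37, Omar €0, Carol €0.

Ordered from highest: Dave €134, then Ximena €97, then Omar €87, then Carol €38, then Ren €28, then Luca €16.
Dave has the top bid and wins; the price is the second-highest bid, €97.
Dave's payoff = €134 − €97 = €37. All other bidders lose, so their payoff is 0.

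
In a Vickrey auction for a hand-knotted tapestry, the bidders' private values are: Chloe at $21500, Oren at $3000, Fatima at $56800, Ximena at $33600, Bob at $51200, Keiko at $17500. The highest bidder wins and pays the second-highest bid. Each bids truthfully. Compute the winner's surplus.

$5600

Ordered from highest: Fatima $56800, then Bob $51200, then Ximena $33600, then Chloe $21500, then Keiko $17500, then Oren $3000.
Fatima wins with the top bid and pays the second-highest, $51200.
Surplus = $56800 − $51200 = $5600.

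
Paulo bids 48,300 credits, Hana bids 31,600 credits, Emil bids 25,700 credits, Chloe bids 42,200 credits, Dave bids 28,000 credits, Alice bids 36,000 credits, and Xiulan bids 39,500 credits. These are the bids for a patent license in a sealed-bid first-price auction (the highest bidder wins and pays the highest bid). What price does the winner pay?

The winner pays 48,300 credits.

Sorted high to low: Paulo 48,300 credits, then Chloe 42,200 credits, then Xiulan 39,500 credits, then Alice 36,000 credits, then Hana 31,600 credits, then Dave 28,000 credits, then Emil 25,700 credits.
Paulo is the highest bidder, so Paulo wins.
Under the first-price rule, the price is the highest bid: 48,300 credits.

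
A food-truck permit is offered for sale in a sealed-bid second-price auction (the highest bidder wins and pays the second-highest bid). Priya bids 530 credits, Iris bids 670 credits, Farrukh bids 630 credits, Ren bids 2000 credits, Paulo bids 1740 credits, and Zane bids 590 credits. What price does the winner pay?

Ordered from highest: Ren 2000 credits, then Paulo 1740 credits, then Iris 670 credits, then Farrukh 630 credits, then Zane 590 credits, then Priya 530 credits.
Ren is the highest bidder, so Ren wins.
Under the second-price rule, the price is the second-highest bid: 1740 credits.

Price paid: 1740 credits.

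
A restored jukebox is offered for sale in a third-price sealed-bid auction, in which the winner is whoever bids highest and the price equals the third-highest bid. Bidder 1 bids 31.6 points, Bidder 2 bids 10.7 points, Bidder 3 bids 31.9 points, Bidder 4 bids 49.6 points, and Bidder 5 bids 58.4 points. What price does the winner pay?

Ordered from highest: Bidder 5 58.4 points > Bidder 4 49.6 points > Bidder 3 31.9 points > Bidder 1 31.6 points > Bidder 2 10.7 points.
Bidder 5 is the highest bidder, so Bidder 5 wins.
Under the third-price rule, the price is the third-highest bid: 31.9 points.

31.9 points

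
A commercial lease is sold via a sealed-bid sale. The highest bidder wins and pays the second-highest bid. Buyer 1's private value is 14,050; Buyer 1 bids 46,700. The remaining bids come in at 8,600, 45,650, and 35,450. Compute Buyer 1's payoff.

Highest competing bid: 45,650.
Buyer 1's bid 46,700 is the highest overall, so Buyer 1 wins and pays the second-highest bid, 45,650.
Payoff = value − price = 14,050 − 45,650 = -31,600.

The bidder's payoff: -31,600.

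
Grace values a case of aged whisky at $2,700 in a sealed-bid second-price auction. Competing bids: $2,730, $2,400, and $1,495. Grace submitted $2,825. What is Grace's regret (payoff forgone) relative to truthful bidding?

The highest competing bid is $2,730.
Bidding truthfully at $2,700: the top bid is $2,730 (a rival), so Grace loses. Payoff = $0.
Bidding $2,825: Grace has the top bid, wins, and pays the second-highest bid $2,730. Payoff = $2,700 − $2,730 = -$30.
Regret = truthful payoff − actual payoff = $0 − -$30 = $30.

$30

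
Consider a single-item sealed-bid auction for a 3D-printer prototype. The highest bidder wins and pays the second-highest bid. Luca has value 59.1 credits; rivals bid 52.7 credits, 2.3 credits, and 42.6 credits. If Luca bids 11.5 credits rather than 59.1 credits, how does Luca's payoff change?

Payoff change: -6.4 credits.

The highest competing bid is 52.7 credits.
Bidding truthfully at 59.1 credits: Luca has the top bid, wins, and pays the second-highest bid 52.7 credits. Payoff = 59.1 credits − 52.7 credits = 6.4 credits.
Bidding 11.5 credits: the top bid is 52.7 credits (a rival), so Luca loses. Payoff = 0.0 credits.
Change = 0.0 credits − 6.4 credits = -6.4 credits.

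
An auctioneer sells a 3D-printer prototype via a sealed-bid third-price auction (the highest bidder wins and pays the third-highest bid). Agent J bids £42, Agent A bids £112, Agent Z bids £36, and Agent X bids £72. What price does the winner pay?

Ordered from highest: Agent A £112; Agent X £72; Agent J £42; Agent Z £36.
Agent A is the highest bidder, so Agent A wins.
Under the third-price rule, the price is the third-highest bid: £42.

£42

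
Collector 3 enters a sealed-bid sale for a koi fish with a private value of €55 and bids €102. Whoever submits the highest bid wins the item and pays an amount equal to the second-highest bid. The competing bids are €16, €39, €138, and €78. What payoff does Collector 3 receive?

Highest competing bid: €138.
Collector 3's bid €102 is not the highest, so Collector 3 loses, pays nothing, and earns zero payoff.

€0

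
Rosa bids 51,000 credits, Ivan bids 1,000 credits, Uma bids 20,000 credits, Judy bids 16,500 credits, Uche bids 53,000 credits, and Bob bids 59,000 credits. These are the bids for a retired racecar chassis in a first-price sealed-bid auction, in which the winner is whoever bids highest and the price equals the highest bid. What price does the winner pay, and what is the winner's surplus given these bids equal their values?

Bids in descending order: Bob 59,000 credits, then Uche 53,000 credits, then Rosa 51,000 credits, then Uma 20,000 credits, then Judy 16,500 credits, then Ivan 1,000 credits.
Bob is the highest bidder, so Bob wins.
Under the first-price rule, the price is the highest bid: 59,000 credits.
Surplus = 59,000 credits − 59,000 credits = 0 credits.

Price 59,000 credits; surplus 0 credits.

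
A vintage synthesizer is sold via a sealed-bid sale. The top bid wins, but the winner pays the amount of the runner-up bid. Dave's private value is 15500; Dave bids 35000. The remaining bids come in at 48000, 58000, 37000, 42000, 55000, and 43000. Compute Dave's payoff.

Dave's payoff: 0.

Highest competing bid: 58000.
Dave's bid 35000 is not the highest, so Dave loses, pays nothing, and earns zero payoff.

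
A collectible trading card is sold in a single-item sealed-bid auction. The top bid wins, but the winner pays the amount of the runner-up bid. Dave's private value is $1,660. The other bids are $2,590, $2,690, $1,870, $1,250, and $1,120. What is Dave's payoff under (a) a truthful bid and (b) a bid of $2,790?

(a) $0  (b) -$1,030

The highest competing bid is $2,690.
Bidding truthfully at $1,660: the top bid is $2,690 (a rival), so Dave loses. Payoff = $0.
Bidding $2,790: Dave has the top bid, wins, and pays the second-highest bid $2,690. Payoff = $1,660 − $2,690 = -$1,030.
Deviating from a truthful bid can only lose payoff in a second-price auction — never gain.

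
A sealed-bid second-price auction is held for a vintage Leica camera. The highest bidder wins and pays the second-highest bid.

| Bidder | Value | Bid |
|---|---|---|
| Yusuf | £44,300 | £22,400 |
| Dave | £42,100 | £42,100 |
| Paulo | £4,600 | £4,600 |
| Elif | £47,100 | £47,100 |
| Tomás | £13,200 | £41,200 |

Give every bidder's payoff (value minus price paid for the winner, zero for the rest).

Payoffs: Yusuf £0, Dave £0, Paulo £0, Elif £5,000, Tomás £0.

Ranking the bids: Elif £47,100 > Dave £42,100 > Tomás £41,200 > Yusuf £22,400 > Paulo £4,600.
Elif has the top bid and wins; the price is the second-highest bid, £42,100.
Elif's payoff = £47,100 − £42,100 = £5,000. All other bidders lose, so their payoff is 0.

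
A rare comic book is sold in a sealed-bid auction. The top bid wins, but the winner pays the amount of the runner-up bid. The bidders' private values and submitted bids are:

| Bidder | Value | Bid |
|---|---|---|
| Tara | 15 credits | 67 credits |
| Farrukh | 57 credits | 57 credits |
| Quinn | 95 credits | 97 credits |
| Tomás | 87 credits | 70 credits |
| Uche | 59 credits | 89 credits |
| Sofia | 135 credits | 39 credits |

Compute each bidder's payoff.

Ordered from highest: Quinn 97 credits > Uche 89 credits > Tomás 70 credits > Tara 67 credits > Farrukh 57 credits > Sofia 39 credits.
Quinn has the top bid and wins; the price is the second-highest bid, 89 credits.
Quinn's payoff = 95 credits − 89 credits = 6 credits. All other bidders lose, so their payoff is 0.

Tara 0 credits, Farrukh 0 credits, Quinn 6 credits, Tomás 0 credits, Uche 0 credits, Sofia 0 credits.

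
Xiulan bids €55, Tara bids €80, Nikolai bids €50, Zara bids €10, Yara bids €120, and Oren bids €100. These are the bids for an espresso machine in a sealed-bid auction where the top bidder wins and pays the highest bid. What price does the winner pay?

Ranking the bids: Yara €120, then Oren €100, then Tara €80, then Xiulan €55, then Nikolai €50, then Zara €10.
Yara is the highest bidder, so Yara wins.
Under the first-price rule, the price is the highest bid: €120.

Price paid: €120.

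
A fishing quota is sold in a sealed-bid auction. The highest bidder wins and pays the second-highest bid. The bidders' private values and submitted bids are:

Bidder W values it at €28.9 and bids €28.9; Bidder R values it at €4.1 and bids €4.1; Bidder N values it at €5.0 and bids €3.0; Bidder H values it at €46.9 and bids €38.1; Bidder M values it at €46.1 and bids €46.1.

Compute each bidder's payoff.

Ordered from highest: Bidder M €46.1; Bidder H €38.1; Bidder W €28.9; Bidder R €4.1; Bidder N €3.0.
Bidder M has the top bid and wins; the price is the second-highest bid, €38.1.
Bidder M's payoff = €46.1 − €38.1 = €8.0. All other bidders lose, so their payoff is 0.

Bidder W €0.0, Bidder R €0.0, Bidder N €0.0, Bidder H €0.0, Bidder M €8.0.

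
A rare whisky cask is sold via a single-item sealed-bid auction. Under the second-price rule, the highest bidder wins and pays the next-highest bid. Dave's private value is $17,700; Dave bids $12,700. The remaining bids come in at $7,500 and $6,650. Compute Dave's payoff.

Highest competing bid: $7,500.
Dave's bid $12,700 is the highest overall, so Dave wins and pays the second-highest bid, $7,500.
Payoff = value − price = $17,700 − $7,500 = $10,200.

Dave's payoff: $10,200.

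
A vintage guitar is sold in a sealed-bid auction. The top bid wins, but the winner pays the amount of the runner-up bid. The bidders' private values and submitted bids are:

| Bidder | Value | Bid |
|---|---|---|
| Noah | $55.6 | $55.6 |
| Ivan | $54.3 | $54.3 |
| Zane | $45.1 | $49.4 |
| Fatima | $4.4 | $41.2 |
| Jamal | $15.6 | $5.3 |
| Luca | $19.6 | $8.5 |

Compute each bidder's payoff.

Bids in descending order: Noah $55.6; Ivan $54.3; Zane $49.4; Fatima $41.2; Luca $8.5; Jamal $5.3.
Noah has the top bid and wins; the price is the second-highest bid, $54.3.
Noah's payoff = $55.6 − $54.3 = $1.3. All other bidders lose, so their payoff is 0.

Noah $1.3, Ivan $0.0, Zane $0.0, Fatima $0.0, Jamal $0.0, Luca $0.0.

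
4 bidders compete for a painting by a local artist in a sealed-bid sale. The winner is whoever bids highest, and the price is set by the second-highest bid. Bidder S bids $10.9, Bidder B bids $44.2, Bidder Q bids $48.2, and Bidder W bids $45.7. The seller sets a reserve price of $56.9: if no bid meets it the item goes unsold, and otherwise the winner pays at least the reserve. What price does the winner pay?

Ordered from highest: Bidder Q $48.2, then Bidder W $45.7, then Bidder B $44.2, then Bidder S $10.9.
The top bid $48.2 is below the reserve $56.9, so the item goes unsold and nothing is paid.

unsold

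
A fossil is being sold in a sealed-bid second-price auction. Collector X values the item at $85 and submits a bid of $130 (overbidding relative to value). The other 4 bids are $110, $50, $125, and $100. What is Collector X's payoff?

Highest competing bid: $125.
Collector X's bid $130 is the highest overall, so Collector X wins and pays the second-highest bid, $125.
Payoff = value − price = $85 − $125 = -$40.
Overbidding won the item at a price above value — truthful bidding would have avoided this loss.

Payoff = -$40.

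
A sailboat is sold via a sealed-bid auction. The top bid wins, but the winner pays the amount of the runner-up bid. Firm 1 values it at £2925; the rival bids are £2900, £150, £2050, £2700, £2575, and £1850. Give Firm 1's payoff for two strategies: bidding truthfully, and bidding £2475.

The highest competing bid is £2900.
Bidding truthfully at £2925: Firm 1 has the top bid, wins, and pays the second-highest bid £2900. Payoff = £2925 − £2900 = £25.
Bidding £2475: the top bid is £2900 (a rival), so Firm 1 loses. Payoff = £0.

Truthful: £25; alternative: £0.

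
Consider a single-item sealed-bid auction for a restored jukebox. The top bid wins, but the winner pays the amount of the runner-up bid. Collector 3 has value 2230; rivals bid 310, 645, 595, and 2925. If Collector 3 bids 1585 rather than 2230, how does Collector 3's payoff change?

The highest competing bid is 2925.
Bidding truthfully at 2230: the top bid is 2925 (a rival), so Collector 3 loses. Payoff = 0.
Bidding 1585: the top bid is 2925 (a rival), so Collector 3 loses. Payoff = 0.
Change = 0 − 0 = 0.

0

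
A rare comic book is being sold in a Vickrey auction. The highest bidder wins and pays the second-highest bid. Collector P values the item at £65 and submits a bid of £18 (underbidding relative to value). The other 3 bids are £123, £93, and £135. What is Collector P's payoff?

Payoff = £0.

Highest competing bid: £135.
Collector P's bid £18 is not the highest, so Collector P loses, pays nothing, and earns zero payoff.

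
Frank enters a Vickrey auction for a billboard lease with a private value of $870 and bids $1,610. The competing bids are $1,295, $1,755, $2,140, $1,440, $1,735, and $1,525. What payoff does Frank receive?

Highest competing bid: $2,140.
Frank's bid $1,610 is not the highest, so Frank loses, pays nothing, and earns zero payoff.

$0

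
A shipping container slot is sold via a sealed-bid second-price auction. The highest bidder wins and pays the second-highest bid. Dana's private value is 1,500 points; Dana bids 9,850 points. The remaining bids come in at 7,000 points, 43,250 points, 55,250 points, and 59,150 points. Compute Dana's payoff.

0 points

Highest competing bid: 59,150 points.
Dana's bid 9,850 points is not the highest, so Dana loses, pays nothing, and earns zero payoff.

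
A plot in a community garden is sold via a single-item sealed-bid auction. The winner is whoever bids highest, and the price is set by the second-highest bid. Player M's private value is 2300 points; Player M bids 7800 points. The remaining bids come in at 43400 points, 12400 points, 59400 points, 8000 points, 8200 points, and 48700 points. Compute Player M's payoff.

Player M's payoff: 0 points.

Highest competing bid: 59400 points.
Player M's bid 7800 points is not the highest, so Player M loses, pays nothing, and earns zero payoff.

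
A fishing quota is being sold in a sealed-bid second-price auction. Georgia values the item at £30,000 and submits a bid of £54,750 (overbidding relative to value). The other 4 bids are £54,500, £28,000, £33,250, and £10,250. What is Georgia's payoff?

-£24,500

Highest competing bid: £54,500.
Georgia's bid £54,750 is the highest overall, so Georgia wins and pays the second-highest bid, £54,500.
Payoff = value − price = £30,000 − £54,500 = -£24,500.
Overbidding won the item at a price above value — truthful bidding would have avoided this loss.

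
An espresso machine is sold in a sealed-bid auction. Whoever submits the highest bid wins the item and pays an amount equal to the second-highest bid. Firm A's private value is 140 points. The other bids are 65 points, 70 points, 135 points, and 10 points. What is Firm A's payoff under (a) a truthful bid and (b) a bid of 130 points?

(a) 5 points  (b) 0 points

The highest competing bid is 135 points.
Bidding truthfully at 140 points: Firm A has the top bid, wins, and pays the second-highest bid 135 points. Payoff = 140 points − 135 points = 5 points.
Bidding 130 points: the top bid is 135 points (a rival), so Firm A loses. Payoff = 0 points.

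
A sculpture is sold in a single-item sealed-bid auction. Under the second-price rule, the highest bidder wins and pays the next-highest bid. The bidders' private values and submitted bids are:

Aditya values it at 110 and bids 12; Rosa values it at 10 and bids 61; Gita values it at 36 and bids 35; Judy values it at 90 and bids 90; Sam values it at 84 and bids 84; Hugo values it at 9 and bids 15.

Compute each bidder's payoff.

Ordered from highest: Judy 90, then Sam 84, then Rosa 61, then Gita 35, then Hugo 15, then Aditya 12.
Judy has the top bid and wins; the price is the second-highest bid, 84.
Judy's payoff = 90 − 84 = 6. All other bidders lose, so their payoff is 0.

Aditya 0, Rosa 0, Gita 0, Judy 6, Sam 0, Hugo 0.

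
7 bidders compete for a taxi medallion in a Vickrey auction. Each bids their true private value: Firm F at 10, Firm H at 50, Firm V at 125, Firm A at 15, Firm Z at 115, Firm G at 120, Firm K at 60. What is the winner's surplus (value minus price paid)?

5

Bids in descending order: Firm V 125, then Firm G 120, then Firm Z 115, then Firm K 60, then Firm H 50, then Firm A 15, then Firm F 10.
Firm V wins with the top bid and pays the second-highest, 120.
Surplus = 125 − 120 = 5.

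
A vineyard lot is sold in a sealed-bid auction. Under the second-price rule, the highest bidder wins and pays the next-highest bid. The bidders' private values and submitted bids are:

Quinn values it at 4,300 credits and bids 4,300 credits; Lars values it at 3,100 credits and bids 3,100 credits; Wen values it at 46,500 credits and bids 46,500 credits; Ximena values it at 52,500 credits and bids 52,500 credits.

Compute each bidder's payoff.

Quinn 0 credits, Lars 0 credits, Wen 0 credits, Ximena 6,000 credits.

Ordered from highest: Ximena 52,500 credits > Wen 46,500 credits > Quinn 4,300 credits > Lars 3,100 credits.
Ximena has the top bid and wins; the price is the second-highest bid, 46,500 credits.
Ximena's payoff = 52,500 credits − 46,500 credits = 6,000 credits. All other bidders lose, so their payoff is 0.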